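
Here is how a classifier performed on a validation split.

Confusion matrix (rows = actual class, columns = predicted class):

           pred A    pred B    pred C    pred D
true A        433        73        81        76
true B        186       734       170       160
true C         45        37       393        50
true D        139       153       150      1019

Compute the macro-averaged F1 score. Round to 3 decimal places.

Per-class F1 score (2·TP/(2·TP+FP+FN)):
  A: TP=433, FP=186+45+139=370, FN=73+81+76=230 → 866/1466 = 0.5907
  B: TP=734, FP=73+37+153=263, FN=186+170+160=516 → 1468/2247 = 0.6533
  C: TP=393, FP=81+170+150=401, FN=45+37+50=132 → 786/1319 = 0.5959
  D: TP=1019, FP=76+160+50=286, FN=139+153+150=442 → 2038/2766 = 0.7368
Macro-F1 score = mean = (0.5907 + 0.6533 + 0.5959 + 0.7368) / 4 = 0.644

0.644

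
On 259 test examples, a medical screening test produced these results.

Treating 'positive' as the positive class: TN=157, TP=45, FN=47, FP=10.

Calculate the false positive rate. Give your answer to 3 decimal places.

0.060

FPR = FP/(FP+TN) = 10/(10+157) = 0.060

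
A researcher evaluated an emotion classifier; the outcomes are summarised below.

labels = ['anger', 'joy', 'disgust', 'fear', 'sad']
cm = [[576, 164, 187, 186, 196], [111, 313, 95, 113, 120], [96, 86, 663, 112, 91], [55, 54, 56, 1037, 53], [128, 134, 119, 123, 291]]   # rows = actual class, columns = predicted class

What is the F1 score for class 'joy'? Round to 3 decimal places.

0.417

One-vs-rest for 'joy': TP = diagonal; FP = other classes predicted 'joy'; FN = 'joy' predicted as other.
F1 score = 2·TP/(2·TP+FP+FN).
joy: TP=313, FP=164+86+54+134=438, FN=111+95+113+120=439 → 626/1503 = 0.4165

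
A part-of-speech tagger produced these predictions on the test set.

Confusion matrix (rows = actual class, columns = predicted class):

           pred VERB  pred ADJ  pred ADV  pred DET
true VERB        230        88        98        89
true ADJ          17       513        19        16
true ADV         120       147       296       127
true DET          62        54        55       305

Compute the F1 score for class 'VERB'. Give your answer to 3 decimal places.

0.493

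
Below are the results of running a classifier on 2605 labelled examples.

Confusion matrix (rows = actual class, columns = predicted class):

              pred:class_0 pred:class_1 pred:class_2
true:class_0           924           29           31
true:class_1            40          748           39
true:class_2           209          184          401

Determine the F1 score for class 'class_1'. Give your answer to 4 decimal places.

0.8367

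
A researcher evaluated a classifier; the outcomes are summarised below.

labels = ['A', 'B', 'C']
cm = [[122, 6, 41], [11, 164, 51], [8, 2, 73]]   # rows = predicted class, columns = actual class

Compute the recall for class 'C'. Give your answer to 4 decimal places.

recall = TP/(TP+FN).
C: TP=73, FN=41+51=92 → 73/165 = 0.44242

0.4424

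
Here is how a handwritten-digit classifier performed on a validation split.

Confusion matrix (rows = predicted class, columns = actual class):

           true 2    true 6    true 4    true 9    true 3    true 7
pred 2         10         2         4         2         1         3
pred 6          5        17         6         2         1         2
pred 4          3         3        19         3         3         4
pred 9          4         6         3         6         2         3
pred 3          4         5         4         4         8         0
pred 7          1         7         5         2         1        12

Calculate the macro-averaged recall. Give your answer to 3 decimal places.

0.429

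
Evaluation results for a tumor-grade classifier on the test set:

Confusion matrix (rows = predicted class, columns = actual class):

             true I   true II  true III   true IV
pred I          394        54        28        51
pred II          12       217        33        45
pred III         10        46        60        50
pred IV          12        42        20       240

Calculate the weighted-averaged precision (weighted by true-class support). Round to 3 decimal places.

Per-class precision (TP/(TP+FP)):
  I: TP=394, FP=54+28+51=133 → 394/527 = 0.7476
  II: TP=217, FP=12+33+45=90 → 217/307 = 0.7068
  III: TP=60, FP=10+46+50=106 → 60/166 = 0.3614
  IV: TP=240, FP=12+42+20=74 → 240/314 = 0.7643
Weighted-precision = Σ (supportᵢ/N)·precisionᵢ with N=1314: (428/1314)·0.7476 + (359/1314)·0.7068 + (141/1314)·0.3614 + (386/1314)·0.7643 = 0.700

0.700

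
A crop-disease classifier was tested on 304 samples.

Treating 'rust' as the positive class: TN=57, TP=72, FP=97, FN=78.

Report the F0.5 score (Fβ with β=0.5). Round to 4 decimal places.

Fβ = (1+β²)·TP / ((1+β²)·TP + β²·FN + FP), with β²=1/4
= 1.25·72 / (1.25·72 + 0.25·78 + 97) = 0.4358

0.4358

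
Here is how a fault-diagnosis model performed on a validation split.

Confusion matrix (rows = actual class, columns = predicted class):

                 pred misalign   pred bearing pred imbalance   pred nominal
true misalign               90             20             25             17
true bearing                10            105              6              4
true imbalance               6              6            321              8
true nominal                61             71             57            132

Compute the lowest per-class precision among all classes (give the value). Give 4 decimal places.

0.5198

Per-class precision (TP/(TP+FP)):
  misalign: TP=90, FP=10+6+61=77 → 90/167 = 0.53892
  bearing: TP=105, FP=20+6+71=97 → 105/202 = 0.51980
  imbalance: TP=321, FP=25+6+57=88 → 321/409 = 0.78484
  nominal: TP=132, FP=17+4+8=29 → 132/161 = 0.81988
Lowest is class 'bearing' with precision = 0.5198.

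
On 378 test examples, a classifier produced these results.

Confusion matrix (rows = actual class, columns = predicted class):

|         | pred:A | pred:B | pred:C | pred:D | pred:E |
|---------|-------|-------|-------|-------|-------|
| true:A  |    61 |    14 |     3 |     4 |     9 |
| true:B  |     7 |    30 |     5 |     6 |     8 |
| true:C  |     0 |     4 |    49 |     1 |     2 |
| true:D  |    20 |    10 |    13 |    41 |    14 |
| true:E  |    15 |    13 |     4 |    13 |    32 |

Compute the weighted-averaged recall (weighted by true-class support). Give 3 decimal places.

0.563

Per-class recall (TP/(TP+FN)):
  A: TP=61, FN=14+3+4+9=30 → 61/91 = 0.6703
  B: TP=30, FN=7+5+6+8=26 → 30/56 = 0.5357
  C: TP=49, FN=0+4+1+2=7 → 49/56 = 0.8750
  D: TP=41, FN=20+10+13+14=57 → 41/98 = 0.4184
  E: TP=32, FN=15+13+4+13=45 → 32/77 = 0.4156
Weighted-recall = Σ (supportᵢ/N)·recallᵢ with N=378: (91/378)·0.6703 + (56/378)·0.5357 + (56/378)·0.8750 + (98/378)·0.4184 + (77/378)·0.4156 = 0.563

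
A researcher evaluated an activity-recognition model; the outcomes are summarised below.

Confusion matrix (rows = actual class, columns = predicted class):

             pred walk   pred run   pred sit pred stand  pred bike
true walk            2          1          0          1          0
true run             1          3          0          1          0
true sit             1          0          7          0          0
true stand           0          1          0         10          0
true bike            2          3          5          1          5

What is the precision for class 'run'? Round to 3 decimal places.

0.375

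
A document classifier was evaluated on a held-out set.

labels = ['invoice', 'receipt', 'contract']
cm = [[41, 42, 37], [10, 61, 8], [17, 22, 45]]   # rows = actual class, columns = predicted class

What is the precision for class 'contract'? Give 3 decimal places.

Take TP from the diagonal, FP from the rest of the 'contract' prediction marginal, FN from the rest of the 'contract' actual marginal.
precision = TP/(TP+FP).
contract: TP=45, FP=37+8=45 → 45/90 = 0.5000

0.500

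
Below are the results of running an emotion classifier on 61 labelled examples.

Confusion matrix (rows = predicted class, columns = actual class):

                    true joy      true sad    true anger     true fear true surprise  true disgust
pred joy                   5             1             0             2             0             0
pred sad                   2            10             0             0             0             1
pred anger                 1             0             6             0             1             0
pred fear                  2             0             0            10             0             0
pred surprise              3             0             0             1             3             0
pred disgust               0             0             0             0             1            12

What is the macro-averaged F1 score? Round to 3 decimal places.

Per-class F1 score (2·TP/(2·TP+FP+FN)):
  joy: TP=5, FP=1+0+2+0+0=3, FN=2+1+2+3+0=8 → 10/21 = 0.4762
  sad: TP=10, FP=2+0+0+0+1=3, FN=1+0+0+0+0=1 → 20/24 = 0.8333
  anger: TP=6, FP=1+0+0+1+0=2, FN=0+0+0+0+0=0 → 12/14 = 0.8571
  fear: TP=10, FP=2+0+0+0+0=2, FN=2+0+0+1+0=3 → 20/25 = 0.8000
  surprise: TP=3, FP=3+0+0+1+0=4, FN=0+0+1+0+1=2 → 6/12 = 0.5000
  disgust: TP=12, FP=0+0+0+0+1=1, FN=0+1+0+0+0=1 → 24/26 = 0.9231
Macro-F1 score = mean = (0.4762 + 0.8333 + 0.8571 + 0.8000 + 0.5000 + 0.9231) / 6 = 0.732

0.732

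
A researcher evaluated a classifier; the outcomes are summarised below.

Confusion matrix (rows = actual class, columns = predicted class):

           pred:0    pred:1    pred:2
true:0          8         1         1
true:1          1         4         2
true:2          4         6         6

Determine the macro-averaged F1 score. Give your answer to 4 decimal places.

Per-class F1 score (2·TP/(2·TP+FP+FN)):
  0: TP=8, FP=1+4=5, FN=1+1=2 → 16/23 = 0.69565
  1: TP=4, FP=1+6=7, FN=1+2=3 → 8/18 = 0.44444
  2: TP=6, FP=1+2=3, FN=4+6=10 → 12/25 = 0.48000
Macro-F1 score = mean = (0.69565 + 0.44444 + 0.48000) / 3 = 0.5400

0.5400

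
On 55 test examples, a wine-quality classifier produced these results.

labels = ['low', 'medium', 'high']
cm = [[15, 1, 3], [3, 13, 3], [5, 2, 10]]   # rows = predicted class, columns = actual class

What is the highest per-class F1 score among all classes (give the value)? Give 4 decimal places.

0.7429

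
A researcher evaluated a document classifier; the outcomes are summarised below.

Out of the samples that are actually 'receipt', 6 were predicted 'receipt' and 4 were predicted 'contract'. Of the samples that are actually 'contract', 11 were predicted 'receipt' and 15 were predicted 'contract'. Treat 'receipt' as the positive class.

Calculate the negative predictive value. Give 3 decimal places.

NPV = TN/(TN+FN) = 15/(15+4) = 0.789

0.789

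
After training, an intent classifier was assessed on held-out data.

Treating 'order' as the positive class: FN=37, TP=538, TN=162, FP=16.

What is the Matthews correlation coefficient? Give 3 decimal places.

0.815

MCC = (TP·TN − FP·FN) / √((TP+FP)(TP+FN)(TN+FP)(TN+FN))
Numerator = 538·162 − 16·37 = 86564
Denominator = √(554·575·178·199) = √11283678100 = 106224.6586
MCC = 86564 / 106224.6586 = 0.815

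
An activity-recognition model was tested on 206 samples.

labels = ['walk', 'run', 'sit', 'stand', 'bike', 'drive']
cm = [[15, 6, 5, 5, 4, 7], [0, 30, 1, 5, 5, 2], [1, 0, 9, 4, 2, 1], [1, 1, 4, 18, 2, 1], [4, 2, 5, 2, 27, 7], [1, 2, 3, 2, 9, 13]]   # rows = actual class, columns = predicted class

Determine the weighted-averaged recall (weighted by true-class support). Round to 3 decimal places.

0.544

Per-class recall (TP/(TP+FN)):
  walk: TP=15, FN=6+5+5+4+7=27 → 15/42 = 0.3571
  run: TP=30, FN=0+1+5+5+2=13 → 30/43 = 0.6977
  sit: TP=9, FN=1+0+4+2+1=8 → 9/17 = 0.5294
  stand: TP=18, FN=1+1+4+2+1=9 → 18/27 = 0.6667
  bike: TP=27, FN=4+2+5+2+7=20 → 27/47 = 0.5745
  drive: TP=13, FN=1+2+3+2+9=17 → 13/30 = 0.4333
Weighted-recall = Σ (supportᵢ/N)·recallᵢ with N=206: (42/206)·0.3571 + (43/206)·0.6977 + (17/206)·0.5294 + (27/206)·0.6667 + (47/206)·0.5745 + (30/206)·0.4333 = 0.544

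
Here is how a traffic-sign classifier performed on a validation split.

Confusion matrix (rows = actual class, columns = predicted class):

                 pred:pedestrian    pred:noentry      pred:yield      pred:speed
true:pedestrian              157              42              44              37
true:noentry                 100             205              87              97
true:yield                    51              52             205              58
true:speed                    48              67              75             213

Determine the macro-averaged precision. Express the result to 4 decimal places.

Per-class precision (TP/(TP+FP)):
  pedestrian: TP=157, FP=100+51+48=199 → 157/356 = 0.44101
  noentry: TP=205, FP=42+52+67=161 → 205/366 = 0.56011
  yield: TP=205, FP=44+87+75=206 → 205/411 = 0.49878
  speed: TP=213, FP=37+97+58=192 → 213/405 = 0.52593
Macro-precision = mean = (0.44101 + 0.56011 + 0.49878 + 0.52593) / 4 = 0.5065

0.5065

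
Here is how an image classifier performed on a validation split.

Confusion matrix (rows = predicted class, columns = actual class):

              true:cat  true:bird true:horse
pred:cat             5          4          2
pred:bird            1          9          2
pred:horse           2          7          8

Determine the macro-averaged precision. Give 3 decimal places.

Per-class precision (TP/(TP+FP)):
  cat: TP=5, FP=4+2=6 → 5/11 = 0.4545
  bird: TP=9, FP=1+2=3 → 9/12 = 0.7500
  horse: TP=8, FP=2+7=9 → 8/17 = 0.4706
Macro-precision = mean = (0.4545 + 0.7500 + 0.4706) / 3 = 0.558

0.558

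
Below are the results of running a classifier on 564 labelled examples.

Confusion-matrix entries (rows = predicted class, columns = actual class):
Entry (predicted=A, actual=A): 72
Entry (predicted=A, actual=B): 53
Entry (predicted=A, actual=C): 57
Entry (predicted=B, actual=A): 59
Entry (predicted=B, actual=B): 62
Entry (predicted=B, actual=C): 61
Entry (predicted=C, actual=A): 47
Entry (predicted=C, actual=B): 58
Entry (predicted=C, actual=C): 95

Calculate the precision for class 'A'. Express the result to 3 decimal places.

0.396

One-vs-rest for 'A': TP = diagonal; FP = other classes predicted 'A'; FN = 'A' predicted as other.
precision = TP/(TP+FP).
A: TP=72, FP=53+57=110 → 72/182 = 0.3956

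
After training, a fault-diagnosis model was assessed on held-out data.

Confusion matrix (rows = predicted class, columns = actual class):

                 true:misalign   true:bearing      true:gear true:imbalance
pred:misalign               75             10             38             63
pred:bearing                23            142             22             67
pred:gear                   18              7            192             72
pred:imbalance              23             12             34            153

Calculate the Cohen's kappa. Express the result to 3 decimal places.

0.451

Observed agreement pₒ = trace/N = 562/951 = 0.5910
Expected agreement pₑ = Σ (rowᵢ·colᵢ)/N² = (139·186 + 171·254 + 286·289 + 355·222)/951² = 0.2551
κ = (pₒ − pₑ)/(1 − pₑ) = (0.5910 − 0.2551)/(1 − 0.2551) = 0.451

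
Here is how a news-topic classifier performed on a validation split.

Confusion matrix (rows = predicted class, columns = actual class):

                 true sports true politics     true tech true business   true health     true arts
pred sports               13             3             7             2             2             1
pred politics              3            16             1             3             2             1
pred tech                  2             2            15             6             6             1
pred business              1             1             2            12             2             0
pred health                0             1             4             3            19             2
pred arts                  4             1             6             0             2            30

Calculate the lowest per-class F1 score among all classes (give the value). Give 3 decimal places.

0.448

Per-class F1 score (2·TP/(2·TP+FP+FN)):
  sports: TP=13, FP=3+7+2+2+1=15, FN=3+2+1+0+4=10 → 26/51 = 0.5098
  politics: TP=16, FP=3+1+3+2+1=10, FN=3+2+1+1+1=8 → 32/50 = 0.6400
  tech: TP=15, FP=2+2+6+6+1=17, FN=7+1+2+4+6=20 → 30/67 = 0.4478
  business: TP=12, FP=1+1+2+2+0=6, FN=2+3+6+3+0=14 → 24/44 = 0.5455
  health: TP=19, FP=0+1+4+3+2=10, FN=2+2+6+2+2=14 → 38/62 = 0.6129
  arts: TP=30, FP=4+1+6+0+2=13, FN=1+1+1+0+2=5 → 60/78 = 0.7692
Lowest is class 'tech' with F1 score = 0.448.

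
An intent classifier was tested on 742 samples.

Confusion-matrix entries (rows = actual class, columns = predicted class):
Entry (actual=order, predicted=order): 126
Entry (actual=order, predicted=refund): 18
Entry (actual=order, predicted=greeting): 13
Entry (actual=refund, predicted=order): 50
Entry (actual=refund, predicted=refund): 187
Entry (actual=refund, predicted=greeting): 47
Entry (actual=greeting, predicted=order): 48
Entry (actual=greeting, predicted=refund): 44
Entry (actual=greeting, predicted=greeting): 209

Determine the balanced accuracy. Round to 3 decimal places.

0.718

Balanced accuracy = mean of per-class recall.
  order: recall = 126/157 = 0.8025
  refund: recall = 187/284 = 0.6585
  greeting: recall = 209/301 = 0.6944
Mean = (0.8025 + 0.6585 + 0.6944) / 3 = 0.718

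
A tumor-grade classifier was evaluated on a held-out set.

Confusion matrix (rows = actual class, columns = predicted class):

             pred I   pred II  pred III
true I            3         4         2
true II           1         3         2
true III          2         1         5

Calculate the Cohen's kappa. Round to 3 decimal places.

0.223

Observed agreement pₒ = trace/N = 11/23 = 0.4783
Expected agreement pₑ = Σ (rowᵢ·colᵢ)/N² = (9·6 + 6·8 + 8·9)/23² = 0.3289
κ = (pₒ − pₑ)/(1 − pₑ) = (0.4783 − 0.3289)/(1 − 0.3289) = 0.223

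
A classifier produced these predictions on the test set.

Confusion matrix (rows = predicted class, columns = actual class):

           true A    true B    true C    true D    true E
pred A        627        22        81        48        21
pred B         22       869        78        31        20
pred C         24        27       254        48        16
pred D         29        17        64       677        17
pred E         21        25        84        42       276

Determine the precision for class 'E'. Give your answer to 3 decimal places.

Take TP from the diagonal, FP from the rest of the 'E' prediction marginal, FN from the rest of the 'E' actual marginal.
precision = TP/(TP+FP).
E: TP=276, FP=21+25+84+42=172 → 276/448 = 0.6161

0.616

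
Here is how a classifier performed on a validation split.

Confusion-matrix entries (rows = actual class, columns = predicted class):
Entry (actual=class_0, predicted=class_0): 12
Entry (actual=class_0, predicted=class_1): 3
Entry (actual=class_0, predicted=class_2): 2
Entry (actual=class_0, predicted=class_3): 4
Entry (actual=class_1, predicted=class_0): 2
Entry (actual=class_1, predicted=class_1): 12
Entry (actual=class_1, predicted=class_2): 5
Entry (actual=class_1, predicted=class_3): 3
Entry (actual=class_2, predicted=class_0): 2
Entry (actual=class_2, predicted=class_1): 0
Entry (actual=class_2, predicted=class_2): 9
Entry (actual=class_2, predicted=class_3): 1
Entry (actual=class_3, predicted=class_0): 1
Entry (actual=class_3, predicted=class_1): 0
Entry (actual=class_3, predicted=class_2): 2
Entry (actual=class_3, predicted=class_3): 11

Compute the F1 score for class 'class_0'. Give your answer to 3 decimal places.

0.632

Take TP from the diagonal, FP from the rest of the 'class_0' prediction marginal, FN from the rest of the 'class_0' actual marginal.
F1 score = 2·TP/(2·TP+FP+FN).
class_0: TP=12, FP=2+2+1=5, FN=3+2+4=9 → 24/38 = 0.6316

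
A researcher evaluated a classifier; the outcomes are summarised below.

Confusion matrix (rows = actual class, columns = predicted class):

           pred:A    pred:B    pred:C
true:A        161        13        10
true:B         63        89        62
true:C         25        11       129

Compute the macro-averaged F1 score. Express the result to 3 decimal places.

0.664

Per-class F1 score (2·TP/(2·TP+FP+FN)):
  A: TP=161, FP=63+25=88, FN=13+10=23 → 322/433 = 0.7436
  B: TP=89, FP=13+11=24, FN=63+62=125 → 178/327 = 0.5443
  C: TP=129, FP=10+62=72, FN=25+11=36 → 258/366 = 0.7049
Macro-F1 score = mean = (0.7436 + 0.5443 + 0.7049) / 3 = 0.664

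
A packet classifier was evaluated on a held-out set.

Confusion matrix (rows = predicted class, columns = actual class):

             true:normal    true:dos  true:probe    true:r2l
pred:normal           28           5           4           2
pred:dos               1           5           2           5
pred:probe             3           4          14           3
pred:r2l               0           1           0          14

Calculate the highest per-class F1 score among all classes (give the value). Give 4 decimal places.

Per-class F1 score (2·TP/(2·TP+FP+FN)):
  normal: TP=28, FP=5+4+2=11, FN=1+3+0=4 → 56/71 = 0.78873
  dos: TP=5, FP=1+2+5=8, FN=5+4+1=10 → 10/28 = 0.35714
  probe: TP=14, FP=3+4+3=10, FN=4+2+0=6 → 28/44 = 0.63636
  r2l: TP=14, FP=0+1+0=1, FN=2+5+3=10 → 28/39 = 0.71795
Highest is class 'normal' with F1 score = 0.7887.

0.7887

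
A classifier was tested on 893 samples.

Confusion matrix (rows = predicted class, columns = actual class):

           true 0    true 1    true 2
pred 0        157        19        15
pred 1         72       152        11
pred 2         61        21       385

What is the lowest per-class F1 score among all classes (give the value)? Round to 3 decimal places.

0.653

Per-class F1 score (2·TP/(2·TP+FP+FN)):
  0: TP=157, FP=19+15=34, FN=72+61=133 → 314/481 = 0.6528
  1: TP=152, FP=72+11=83, FN=19+21=40 → 304/427 = 0.7119
  2: TP=385, FP=61+21=82, FN=15+11=26 → 770/878 = 0.8770
Lowest is class '0' with F1 score = 0.653.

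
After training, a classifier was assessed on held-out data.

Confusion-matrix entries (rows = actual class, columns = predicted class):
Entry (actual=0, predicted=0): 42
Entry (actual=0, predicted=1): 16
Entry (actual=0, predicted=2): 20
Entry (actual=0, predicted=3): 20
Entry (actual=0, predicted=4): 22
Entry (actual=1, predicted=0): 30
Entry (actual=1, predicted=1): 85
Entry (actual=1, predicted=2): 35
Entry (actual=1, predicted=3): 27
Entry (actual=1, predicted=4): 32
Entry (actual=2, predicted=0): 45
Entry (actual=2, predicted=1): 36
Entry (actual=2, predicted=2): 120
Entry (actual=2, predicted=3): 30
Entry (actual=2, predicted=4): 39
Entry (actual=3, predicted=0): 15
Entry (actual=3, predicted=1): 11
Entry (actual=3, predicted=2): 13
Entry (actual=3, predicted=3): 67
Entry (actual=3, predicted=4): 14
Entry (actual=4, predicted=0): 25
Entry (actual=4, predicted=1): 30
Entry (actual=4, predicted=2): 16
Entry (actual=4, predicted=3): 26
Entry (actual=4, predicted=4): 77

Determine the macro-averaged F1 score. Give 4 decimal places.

0.4282

Per-class F1 score (2·TP/(2·TP+FP+FN)):
  0: TP=42, FP=30+45+15+25=115, FN=16+20+20+22=78 → 84/277 = 0.30325
  1: TP=85, FP=16+36+11+30=93, FN=30+35+27+32=124 → 170/387 = 0.43928
  2: TP=120, FP=20+35+13+16=84, FN=45+36+30+39=150 → 240/474 = 0.50633
  3: TP=67, FP=20+27+30+26=103, FN=15+11+13+14=53 → 134/290 = 0.46207
  4: TP=77, FP=22+32+39+14=107, FN=25+30+16+26=97 → 154/358 = 0.43017
Macro-F1 score = mean = (0.30325 + 0.43928 + 0.50633 + 0.46207 + 0.43017) / 5 = 0.4282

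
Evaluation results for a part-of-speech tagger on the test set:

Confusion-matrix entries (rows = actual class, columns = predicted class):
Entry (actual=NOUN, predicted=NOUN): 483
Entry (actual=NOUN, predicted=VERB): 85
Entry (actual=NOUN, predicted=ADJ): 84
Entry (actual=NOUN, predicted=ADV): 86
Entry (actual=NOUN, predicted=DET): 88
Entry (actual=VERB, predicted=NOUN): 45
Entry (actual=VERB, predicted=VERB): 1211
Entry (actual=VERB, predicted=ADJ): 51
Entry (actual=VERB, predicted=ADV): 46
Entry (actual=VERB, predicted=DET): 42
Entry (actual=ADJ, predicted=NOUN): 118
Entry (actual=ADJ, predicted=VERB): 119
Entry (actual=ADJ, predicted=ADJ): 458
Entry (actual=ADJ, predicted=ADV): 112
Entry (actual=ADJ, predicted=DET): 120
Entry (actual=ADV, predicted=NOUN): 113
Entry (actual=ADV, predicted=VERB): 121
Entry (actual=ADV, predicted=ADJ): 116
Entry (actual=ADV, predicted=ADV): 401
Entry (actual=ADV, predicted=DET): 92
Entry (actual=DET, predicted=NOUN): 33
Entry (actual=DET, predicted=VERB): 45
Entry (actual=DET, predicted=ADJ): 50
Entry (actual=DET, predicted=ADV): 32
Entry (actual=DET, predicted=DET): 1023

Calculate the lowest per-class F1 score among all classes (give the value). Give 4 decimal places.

Per-class F1 score (2·TP/(2·TP+FP+FN)):
  NOUN: TP=483, FP=45+118+113+33=309, FN=85+84+86+88=343 → 966/1618 = 0.59703
  VERB: TP=1211, FP=85+119+121+45=370, FN=45+51+46+42=184 → 2422/2976 = 0.81384
  ADJ: TP=458, FP=84+51+116+50=301, FN=118+119+112+120=469 → 916/1686 = 0.54330
  ADV: TP=401, FP=86+46+112+32=276, FN=113+121+116+92=442 → 802/1520 = 0.52763
  DET: TP=1023, FP=88+42+120+92=342, FN=33+45+50+32=160 → 2046/2548 = 0.80298
Lowest is class 'ADV' with F1 score = 0.5276.

0.5276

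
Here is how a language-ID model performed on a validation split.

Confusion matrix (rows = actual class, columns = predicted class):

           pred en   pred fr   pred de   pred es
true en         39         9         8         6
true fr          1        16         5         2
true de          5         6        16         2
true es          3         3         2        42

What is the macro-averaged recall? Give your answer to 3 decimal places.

0.672

Per-class recall (TP/(TP+FN)):
  en: TP=39, FN=9+8+6=23 → 39/62 = 0.6290
  fr: TP=16, FN=1+5+2=8 → 16/24 = 0.6667
  de: TP=16, FN=5+6+2=13 → 16/29 = 0.5517
  es: TP=42, FN=3+3+2=8 → 42/50 = 0.8400
Macro-recall = mean = (0.6290 + 0.6667 + 0.5517 + 0.8400) / 4 = 0.672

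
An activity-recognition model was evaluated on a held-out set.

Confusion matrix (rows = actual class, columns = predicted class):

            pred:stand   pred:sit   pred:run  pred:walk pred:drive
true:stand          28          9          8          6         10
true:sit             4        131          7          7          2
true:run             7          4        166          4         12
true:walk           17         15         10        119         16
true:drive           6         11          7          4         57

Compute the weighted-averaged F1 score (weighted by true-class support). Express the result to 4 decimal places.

Per-class F1 score (2·TP/(2·TP+FP+FN)):
  stand: TP=28, FP=4+7+17+6=34, FN=9+8+6+10=33 → 56/123 = 0.45528
  sit: TP=131, FP=9+4+15+11=39, FN=4+7+7+2=20 → 262/321 = 0.81620
  run: TP=166, FP=8+7+10+7=32, FN=7+4+4+12=27 → 332/391 = 0.84910
  walk: TP=119, FP=6+7+4+4=21, FN=17+15+10+16=58 → 238/317 = 0.75079
  drive: TP=57, FP=10+2+12+16=40, FN=6+11+7+4=28 → 114/182 = 0.62637
Weighted-F1 score = Σ (supportᵢ/N)·F1 scoreᵢ with N=667: (61/667)·0.45528 + (151/667)·0.81620 + (193/667)·0.84910 + (177/667)·0.75079 + (85/667)·0.62637 = 0.7512

0.7512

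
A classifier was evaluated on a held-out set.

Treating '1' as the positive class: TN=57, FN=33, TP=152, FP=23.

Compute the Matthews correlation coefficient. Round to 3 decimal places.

0.518

MCC = (TP·TN − FP·FN) / √((TP+FP)(TP+FN)(TN+FP)(TN+FN))
Numerator = 152·57 − 23·33 = 7905
Denominator = √(175·185·80·90) = √233100000 = 15267.6128
MCC = 7905 / 15267.6128 = 0.518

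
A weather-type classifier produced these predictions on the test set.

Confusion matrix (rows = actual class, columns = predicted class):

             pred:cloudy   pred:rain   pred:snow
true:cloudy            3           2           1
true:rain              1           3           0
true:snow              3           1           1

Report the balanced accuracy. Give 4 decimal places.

0.4833

Balanced accuracy = mean of per-class recall.
  cloudy: recall = 3/6 = 0.50000
  rain: recall = 3/4 = 0.75000
  snow: recall = 1/5 = 0.20000
Mean = (0.50000 + 0.75000 + 0.20000) / 3 = 0.4833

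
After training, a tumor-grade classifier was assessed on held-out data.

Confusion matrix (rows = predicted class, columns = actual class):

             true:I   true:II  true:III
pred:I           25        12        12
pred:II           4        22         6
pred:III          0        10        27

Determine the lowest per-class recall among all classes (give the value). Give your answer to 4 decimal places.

0.5000

Per-class recall (TP/(TP+FN)):
  I: TP=25, FN=4+0=4 → 25/29 = 0.86207
  II: TP=22, FN=12+10=22 → 22/44 = 0.50000
  III: TP=27, FN=12+6=18 → 27/45 = 0.60000
Lowest is class 'II' with recall = 0.5000.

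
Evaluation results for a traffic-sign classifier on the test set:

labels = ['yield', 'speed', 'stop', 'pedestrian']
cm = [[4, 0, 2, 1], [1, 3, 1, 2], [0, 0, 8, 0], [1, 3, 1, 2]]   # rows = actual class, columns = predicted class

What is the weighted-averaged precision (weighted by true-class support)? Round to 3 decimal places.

0.562

Per-class precision (TP/(TP+FP)):
  yield: TP=4, FP=1+0+1=2 → 4/6 = 0.6667
  speed: TP=3, FP=0+0+3=3 → 3/6 = 0.5000
  stop: TP=8, FP=2+1+1=4 → 8/12 = 0.6667
  pedestrian: TP=2, FP=1+2+0=3 → 2/5 = 0.4000
Weighted-precision = Σ (supportᵢ/N)·precisionᵢ with N=29: (7/29)·0.6667 + (7/29)·0.5000 + (8/29)·0.6667 + (7/29)·0.4000 = 0.562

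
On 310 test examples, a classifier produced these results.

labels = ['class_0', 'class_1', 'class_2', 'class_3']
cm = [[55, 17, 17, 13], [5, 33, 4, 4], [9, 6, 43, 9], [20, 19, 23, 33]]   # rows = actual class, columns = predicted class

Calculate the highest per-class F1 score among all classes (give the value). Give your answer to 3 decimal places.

0.576

Per-class F1 score (2·TP/(2·TP+FP+FN)):
  class_0: TP=55, FP=5+9+20=34, FN=17+17+13=47 → 110/191 = 0.5759
  class_1: TP=33, FP=17+6+19=42, FN=5+4+4=13 → 66/121 = 0.5455
  class_2: TP=43, FP=17+4+23=44, FN=9+6+9=24 → 86/154 = 0.5584
  class_3: TP=33, FP=13+4+9=26, FN=20+19+23=62 → 66/154 = 0.4286
Highest is class 'class_0' with F1 score = 0.576.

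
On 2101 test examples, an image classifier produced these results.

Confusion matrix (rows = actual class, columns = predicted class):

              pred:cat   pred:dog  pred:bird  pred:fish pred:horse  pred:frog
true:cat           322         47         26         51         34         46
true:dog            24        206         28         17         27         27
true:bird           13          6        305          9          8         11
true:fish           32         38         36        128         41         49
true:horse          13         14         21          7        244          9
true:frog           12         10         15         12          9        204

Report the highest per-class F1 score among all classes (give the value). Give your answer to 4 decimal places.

0.7791

Per-class F1 score (2·TP/(2·TP+FP+FN)):
  cat: TP=322, FP=24+13+32+13+12=94, FN=47+26+51+34+46=204 → 644/942 = 0.68365
  dog: TP=206, FP=47+6+38+14+10=115, FN=24+28+17+27+27=123 → 412/650 = 0.63385
  bird: TP=305, FP=26+28+36+21+15=126, FN=13+6+9+8+11=47 → 610/783 = 0.77905
  fish: TP=128, FP=51+17+9+7+12=96, FN=32+38+36+41+49=196 → 256/548 = 0.46715
  horse: TP=244, FP=34+27+8+41+9=119, FN=13+14+21+7+9=64 → 488/671 = 0.72727
  frog: TP=204, FP=46+27+11+49+9=142, FN=12+10+15+12+9=58 → 408/608 = 0.67105
Highest is class 'bird' with F1 score = 0.7791.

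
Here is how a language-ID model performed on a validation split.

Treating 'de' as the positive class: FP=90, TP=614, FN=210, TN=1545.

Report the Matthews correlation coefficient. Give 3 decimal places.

MCC = (TP·TN − FP·FN) / √((TP+FP)(TP+FN)(TN+FP)(TN+FN))
Numerator = 614·1545 − 90·210 = 929730
Denominator = √(704·824·1635·1755) = √1664541964800 = 1290171.2928
MCC = 929730 / 1290171.2928 = 0.721

0.721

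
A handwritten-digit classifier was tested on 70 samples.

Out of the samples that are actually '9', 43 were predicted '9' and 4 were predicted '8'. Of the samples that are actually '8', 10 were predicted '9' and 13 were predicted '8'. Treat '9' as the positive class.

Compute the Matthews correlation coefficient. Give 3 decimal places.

MCC = (TP·TN − FP·FN) / √((TP+FP)(TP+FN)(TN+FP)(TN+FN))
Numerator = 43·13 − 10·4 = 519
Denominator = √(53·47·23·17) = √973981 = 986.9048
MCC = 519 / 986.9048 = 0.526

0.526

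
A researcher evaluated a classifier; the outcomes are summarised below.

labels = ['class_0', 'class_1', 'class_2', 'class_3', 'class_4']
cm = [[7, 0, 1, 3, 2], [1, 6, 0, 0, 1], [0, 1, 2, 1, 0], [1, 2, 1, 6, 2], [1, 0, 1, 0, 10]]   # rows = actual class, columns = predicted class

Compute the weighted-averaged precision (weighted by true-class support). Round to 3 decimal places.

0.637

Per-class precision (TP/(TP+FP)):
  class_0: TP=7, FP=1+0+1+1=3 → 7/10 = 0.7000
  class_1: TP=6, FP=0+1+2+0=3 → 6/9 = 0.6667
  class_2: TP=2, FP=1+0+1+1=3 → 2/5 = 0.4000
  class_3: TP=6, FP=3+0+1+0=4 → 6/10 = 0.6000
  class_4: TP=10, FP=2+1+0+2=5 → 10/15 = 0.6667
Weighted-precision = Σ (supportᵢ/N)·precisionᵢ with N=49: (13/49)·0.7000 + (8/49)·0.6667 + (4/49)·0.4000 + (12/49)·0.6000 + (12/49)·0.6667 = 0.637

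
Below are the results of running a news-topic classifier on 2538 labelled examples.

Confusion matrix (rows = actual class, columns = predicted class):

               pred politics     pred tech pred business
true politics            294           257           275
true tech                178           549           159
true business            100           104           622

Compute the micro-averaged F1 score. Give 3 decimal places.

Micro-averaging pools counts across classes: ΣTP=1465, ΣFP=1073, ΣFN=1073.
Micro-F1 score = 2·TP/(2·TP+FP+FN) on pooled counts = 0.577 (equals overall accuracy in single-label multiclass).

0.577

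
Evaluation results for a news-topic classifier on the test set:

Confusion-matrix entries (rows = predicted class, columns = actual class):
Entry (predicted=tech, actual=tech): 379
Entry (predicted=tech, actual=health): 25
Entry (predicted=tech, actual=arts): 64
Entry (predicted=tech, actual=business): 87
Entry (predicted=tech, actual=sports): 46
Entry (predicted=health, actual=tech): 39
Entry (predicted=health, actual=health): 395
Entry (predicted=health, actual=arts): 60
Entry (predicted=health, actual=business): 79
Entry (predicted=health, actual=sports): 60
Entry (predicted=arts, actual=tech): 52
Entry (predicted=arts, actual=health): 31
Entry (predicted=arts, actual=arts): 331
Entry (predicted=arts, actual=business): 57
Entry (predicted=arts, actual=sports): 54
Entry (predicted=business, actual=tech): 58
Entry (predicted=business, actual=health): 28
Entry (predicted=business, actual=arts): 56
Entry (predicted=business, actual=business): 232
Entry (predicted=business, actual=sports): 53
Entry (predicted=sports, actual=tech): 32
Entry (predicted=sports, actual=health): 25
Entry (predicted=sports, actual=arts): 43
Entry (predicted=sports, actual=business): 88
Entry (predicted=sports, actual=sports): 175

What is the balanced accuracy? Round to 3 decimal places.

Balanced accuracy = mean of per-class recall.
  tech: recall = 379/560 = 0.6768
  health: recall = 395/504 = 0.7837
  arts: recall = 331/554 = 0.5975
  business: recall = 232/543 = 0.4273
  sports: recall = 175/388 = 0.4510
Mean = (0.6768 + 0.7837 + 0.5975 + 0.4273 + 0.4510) / 5 = 0.587

0.587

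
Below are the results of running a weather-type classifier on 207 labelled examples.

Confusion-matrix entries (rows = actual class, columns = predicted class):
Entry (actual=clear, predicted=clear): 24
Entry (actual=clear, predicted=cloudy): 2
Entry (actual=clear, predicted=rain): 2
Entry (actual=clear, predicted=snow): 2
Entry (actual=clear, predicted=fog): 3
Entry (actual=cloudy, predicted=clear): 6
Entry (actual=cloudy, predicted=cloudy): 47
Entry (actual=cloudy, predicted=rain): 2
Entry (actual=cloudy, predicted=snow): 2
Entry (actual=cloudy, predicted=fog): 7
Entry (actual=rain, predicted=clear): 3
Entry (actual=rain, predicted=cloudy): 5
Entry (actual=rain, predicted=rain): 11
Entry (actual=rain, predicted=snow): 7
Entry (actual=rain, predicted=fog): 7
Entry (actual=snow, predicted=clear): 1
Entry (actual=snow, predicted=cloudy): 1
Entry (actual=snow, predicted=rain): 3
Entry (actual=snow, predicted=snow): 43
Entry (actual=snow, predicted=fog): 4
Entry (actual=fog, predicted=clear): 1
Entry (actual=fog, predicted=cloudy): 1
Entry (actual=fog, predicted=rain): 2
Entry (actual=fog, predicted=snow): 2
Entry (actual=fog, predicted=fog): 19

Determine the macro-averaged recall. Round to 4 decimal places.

0.6764

Per-class recall (TP/(TP+FN)):
  clear: TP=24, FN=2+2+2+3=9 → 24/33 = 0.72727
  cloudy: TP=47, FN=6+2+2+7=17 → 47/64 = 0.73438
  rain: TP=11, FN=3+5+7+7=22 → 11/33 = 0.33333
  snow: TP=43, FN=1+1+3+4=9 → 43/52 = 0.82692
  fog: TP=19, FN=1+1+2+2=6 → 19/25 = 0.76000
Macro-recall = mean = (0.72727 + 0.73438 + 0.33333 + 0.82692 + 0.76000) / 5 = 0.6764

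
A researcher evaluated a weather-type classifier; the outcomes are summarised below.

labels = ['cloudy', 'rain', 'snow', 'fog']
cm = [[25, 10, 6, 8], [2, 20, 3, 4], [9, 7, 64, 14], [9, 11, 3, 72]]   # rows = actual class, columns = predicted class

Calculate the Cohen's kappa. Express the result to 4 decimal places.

Observed agreement pₒ = trace/N = 181/267 = 0.67790
Expected agreement pₑ = Σ (rowᵢ·colᵢ)/N² = (49·45 + 29·48 + 94·76 + 95·98)/267² = 0.28126
κ = (pₒ − pₑ)/(1 − pₑ) = (0.67790 − 0.28126)/(1 − 0.28126) = 0.5519

0.5519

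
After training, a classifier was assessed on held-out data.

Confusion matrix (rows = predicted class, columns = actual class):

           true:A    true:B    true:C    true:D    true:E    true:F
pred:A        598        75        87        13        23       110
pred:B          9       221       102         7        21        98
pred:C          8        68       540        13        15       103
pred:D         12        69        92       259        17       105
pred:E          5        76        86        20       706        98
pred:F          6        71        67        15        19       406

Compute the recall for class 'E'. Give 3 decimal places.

0.881

Take TP from the diagonal, FP from the rest of the 'E' prediction marginal, FN from the rest of the 'E' actual marginal.
recall = TP/(TP+FN).
E: TP=706, FN=23+21+15+17+19=95 → 706/801 = 0.8814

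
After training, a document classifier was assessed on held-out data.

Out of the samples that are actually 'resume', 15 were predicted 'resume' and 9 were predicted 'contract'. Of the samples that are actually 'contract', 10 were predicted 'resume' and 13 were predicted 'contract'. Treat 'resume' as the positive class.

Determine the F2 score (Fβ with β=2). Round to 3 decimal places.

0.620

Fβ = (1+β²)·TP / ((1+β²)·TP + β²·FN + FP), with β²=4
= 5·15 / (5·15 + 4·9 + 10) = 0.620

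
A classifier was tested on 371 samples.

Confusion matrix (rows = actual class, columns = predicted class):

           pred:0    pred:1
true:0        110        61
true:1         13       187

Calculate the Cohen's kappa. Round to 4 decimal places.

0.5903

Observed agreement pₒ = trace/N = 297/371 = 0.80054
Expected agreement pₑ = Σ (rowᵢ·colᵢ)/N² = (171·123 + 200·248)/371² = 0.51317
κ = (pₒ − pₑ)/(1 − pₑ) = (0.80054 − 0.51317)/(1 − 0.51317) = 0.5903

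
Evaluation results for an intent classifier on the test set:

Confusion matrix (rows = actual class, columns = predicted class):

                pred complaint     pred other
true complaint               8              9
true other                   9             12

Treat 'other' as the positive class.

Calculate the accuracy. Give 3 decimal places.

Accuracy = (TP+TN)/N = (12+8)/38 = 0.526

0.526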